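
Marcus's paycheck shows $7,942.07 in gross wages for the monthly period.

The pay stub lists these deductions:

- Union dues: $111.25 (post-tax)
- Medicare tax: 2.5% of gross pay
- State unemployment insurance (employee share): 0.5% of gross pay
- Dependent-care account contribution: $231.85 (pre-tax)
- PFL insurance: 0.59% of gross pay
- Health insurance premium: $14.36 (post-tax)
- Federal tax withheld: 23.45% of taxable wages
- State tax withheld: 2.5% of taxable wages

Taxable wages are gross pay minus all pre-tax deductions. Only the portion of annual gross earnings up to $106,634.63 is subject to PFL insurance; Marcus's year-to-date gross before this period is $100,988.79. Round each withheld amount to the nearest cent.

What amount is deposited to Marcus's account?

$5,312.23

Dependent-care account contribution: $231.85
Taxable wages = $7,942.07 − $231.85 = $7,710.22
State tax withheld: $7,710.22 × 0.025 = $192.76
Federal tax withheld: $7,710.22 × 0.2345 = $1,808.05
State unemployment insurance (employee share): $7,942.07 × 0.005 = $39.71
PFL insurance: only $106,634.63 − $100,988.79 = $5,645.84 of this check is subject → $5,645.84 × 0.0059 = $33.31
Medicare tax: $7,942.07 × 0.025 = $198.55
Health insurance premium: $14.36
Union dues: $111.25
Total deductions = $231.85 + $192.76 + $1,808.05 + $39.71 + $33.31 + $198.55 + $14.36 + $111.25 = $2,629.84
Net pay = $7,942.07 − $2,629.84 = $5,312.23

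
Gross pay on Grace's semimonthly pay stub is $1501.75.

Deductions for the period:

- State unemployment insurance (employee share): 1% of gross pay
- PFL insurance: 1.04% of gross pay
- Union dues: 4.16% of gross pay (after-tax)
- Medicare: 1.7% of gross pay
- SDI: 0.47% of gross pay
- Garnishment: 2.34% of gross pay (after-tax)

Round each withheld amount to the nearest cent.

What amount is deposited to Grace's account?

Medicare: $1501.75 × 0.017 = $25.53
SDI: $1501.75 × 0.0047 = $7.06
State unemployment insurance (employee share): $1501.75 × 0.01 = $15.02
PFL insurance: $1501.75 × 0.0104 = $15.62
Garnishment: $1501.75 × 0.0234 = $35.14
Union dues: $1501.75 × 0.0416 = $62.47
Total deductions = $25.53 + $7.06 + $15.02 + $15.62 + $35.14 + $62.47 = $160.84
Net pay = $1501.75 − $160.84 = $1340.91

$1340.91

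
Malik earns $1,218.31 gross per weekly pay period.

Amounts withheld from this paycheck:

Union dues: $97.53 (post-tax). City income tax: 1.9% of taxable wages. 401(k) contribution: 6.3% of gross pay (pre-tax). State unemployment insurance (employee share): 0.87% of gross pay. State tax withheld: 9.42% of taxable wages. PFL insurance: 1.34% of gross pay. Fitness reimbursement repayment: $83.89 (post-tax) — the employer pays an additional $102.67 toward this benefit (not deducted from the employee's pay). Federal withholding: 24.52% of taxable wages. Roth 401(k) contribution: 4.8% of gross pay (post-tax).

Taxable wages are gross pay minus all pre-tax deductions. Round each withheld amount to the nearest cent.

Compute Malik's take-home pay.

401(k) contribution: $1,218.31 × 0.063 = $76.75
Taxable wages = $1,218.31 − $76.75 = $1,141.56
City income tax: $1,141.56 × 0.019 = $21.69
Federal withholding: $1,141.56 × 0.2452 = $279.91
State tax withheld: $1,141.56 × 0.0942 = $107.53
PFL insurance: $1,218.31 × 0.0134 = $16.33
State unemployment insurance (employee share): $1,218.31 × 0.0087 = $10.60
Fitness reimbursement repayment: $83.89
Roth 401(k) contribution: $1,218.31 × 0.048 = $58.48
Union dues: $97.53
(Employer's $102.67 toward fitness reimbursement repayment is not withheld from the employee.)
Total deductions = $76.75 + $21.69 + $279.91 + $107.53 + $16.33 + $10.60 + $83.89 + $58.48 + $97.53 = $752.71
Net pay = $1,218.31 − $752.71 = $465.60

$465.60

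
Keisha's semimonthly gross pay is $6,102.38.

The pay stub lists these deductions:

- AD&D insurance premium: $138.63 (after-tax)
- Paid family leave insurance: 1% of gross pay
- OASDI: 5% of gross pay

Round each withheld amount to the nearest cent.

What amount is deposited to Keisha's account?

$5,597.61

OASDI: $6,102.38 × 0.05 = $305.12
Paid family leave insurance: $6,102.38 × 0.01 = $61.02
AD&D insurance premium: $138.63
Total deductions = $305.12 + $61.02 + $138.63 = $504.77
Net pay = $6,102.38 − $504.77 = $5,597.61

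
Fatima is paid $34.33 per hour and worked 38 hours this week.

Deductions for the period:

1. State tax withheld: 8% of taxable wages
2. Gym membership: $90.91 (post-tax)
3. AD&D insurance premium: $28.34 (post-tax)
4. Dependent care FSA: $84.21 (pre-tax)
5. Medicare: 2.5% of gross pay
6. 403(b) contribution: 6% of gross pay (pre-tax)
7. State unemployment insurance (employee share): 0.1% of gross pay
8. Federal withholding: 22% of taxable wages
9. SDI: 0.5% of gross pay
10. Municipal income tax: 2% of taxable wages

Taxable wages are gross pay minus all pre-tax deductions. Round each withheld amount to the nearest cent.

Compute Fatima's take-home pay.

$616.93

Gross pay: 38 × $34.33 = $1,304.54
403(b) contribution: $1,304.54 × 0.06 = $78.27
Dependent care FSA: $84.21
Pre-tax total = $78.27 + $84.21 = $162.48
Taxable wages = $1,304.54 − $162.48 = $1,142.06
Municipal income tax: $1,142.06 × 0.02 = $22.84
Federal withholding: $1,142.06 × 0.22 = $251.25
State tax withheld: $1,142.06 × 0.08 = $91.36
SDI: $1,304.54 × 0.005 = $6.52
State unemployment insurance (employee share): $1,304.54 × 0.001 = $1.30
Medicare: $1,304.54 × 0.025 = $32.61
AD&D insurance premium: $28.34
Gym membership: $90.91
Total deductions = $78.27 + $84.21 + $22.84 + $251.25 + $91.36 + $6.52 + $1.30 + $32.61 + $28.34 + $90.91 = $687.61
Net pay = $1,304.54 − $687.61 = $616.93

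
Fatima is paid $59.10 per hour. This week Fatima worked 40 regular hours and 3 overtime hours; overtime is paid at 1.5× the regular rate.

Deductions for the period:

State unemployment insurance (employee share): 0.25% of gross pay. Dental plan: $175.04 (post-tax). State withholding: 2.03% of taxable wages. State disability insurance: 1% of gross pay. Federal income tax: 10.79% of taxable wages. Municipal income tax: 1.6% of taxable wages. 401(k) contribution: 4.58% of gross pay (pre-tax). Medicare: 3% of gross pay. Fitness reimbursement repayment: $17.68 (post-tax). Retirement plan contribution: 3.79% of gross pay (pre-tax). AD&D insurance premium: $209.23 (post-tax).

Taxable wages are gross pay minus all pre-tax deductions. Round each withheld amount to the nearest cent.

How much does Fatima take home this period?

Regular pay: 40 × $59.10 = $2,364.00
Overtime pay: 3 × $59.10 × 1.5 = $265.95
Gross pay = $2,364.00 + $265.95 = $2,629.95
Retirement plan contribution: $2,629.95 × 0.0379 = $99.68
401(k) contribution: $2,629.95 × 0.0458 = $120.45
Pre-tax total = $99.68 + $120.45 = $220.13
Taxable wages = $2,629.95 − $220.13 = $2,409.82
State withholding: $2,409.82 × 0.0203 = $48.92
Municipal income tax: $2,409.82 × 0.016 = $38.56
Federal income tax: $2,409.82 × 0.1079 = $260.02
State unemployment insurance (employee share): $2,629.95 × 0.0025 = $6.57
State disability insurance: $2,629.95 × 0.01 = $26.30
Medicare: $2,629.95 × 0.03 = $78.90
Dental plan: $175.04
AD&D insurance premium: $209.23
Fitness reimbursement repayment: $17.68
Total deductions = $99.68 + $120.45 + $48.92 + $38.56 + $260.02 + $6.57 + $26.30 + $78.90 + $175.04 + $209.23 + $17.68 = $1,081.35
Net pay = $2,629.95 − $1,081.35 = $1,548.60

$1,548.60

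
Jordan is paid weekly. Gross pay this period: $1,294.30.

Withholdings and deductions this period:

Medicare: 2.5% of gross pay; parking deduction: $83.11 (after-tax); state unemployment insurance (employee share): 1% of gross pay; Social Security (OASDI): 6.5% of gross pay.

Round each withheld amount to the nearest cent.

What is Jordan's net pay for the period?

$1,081.76

State unemployment insurance (employee share): $1,294.30 × 0.01 = $12.94
Medicare: $1,294.30 × 0.025 = $32.36
Social Security (OASDI): $1,294.30 × 0.065 = $84.13
Parking deduction: $83.11
Total deductions = $12.94 + $32.36 + $84.13 + $83.11 = $212.54
Net pay = $1,294.30 − $212.54 = $1,081.76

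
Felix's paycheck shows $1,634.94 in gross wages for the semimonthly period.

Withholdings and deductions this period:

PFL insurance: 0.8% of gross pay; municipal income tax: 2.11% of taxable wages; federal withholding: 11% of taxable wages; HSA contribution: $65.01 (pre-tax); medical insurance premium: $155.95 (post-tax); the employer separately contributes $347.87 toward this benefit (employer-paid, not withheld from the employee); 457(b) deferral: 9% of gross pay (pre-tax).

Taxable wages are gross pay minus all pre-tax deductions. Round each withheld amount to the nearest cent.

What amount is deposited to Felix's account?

457(b) deferral: $1,634.94 × 0.09 = $147.14
HSA contribution: $65.01
Pre-tax total = $147.14 + $65.01 = $212.15
Taxable wages = $1,634.94 − $212.15 = $1,422.79
Federal withholding: $1,422.79 × 0.11 = $156.51
Municipal income tax: $1,422.79 × 0.0211 = $30.02
PFL insurance: $1,634.94 × 0.008 = $13.08
Medical insurance premium: $155.95
(Employer's $347.87 toward medical insurance premium is not withheld from the employee.)
Total deductions = $147.14 + $65.01 + $156.51 + $30.02 + $13.08 + $155.95 = $567.71
Net pay = $1,634.94 − $567.71 = $1,067.23

$1,067.23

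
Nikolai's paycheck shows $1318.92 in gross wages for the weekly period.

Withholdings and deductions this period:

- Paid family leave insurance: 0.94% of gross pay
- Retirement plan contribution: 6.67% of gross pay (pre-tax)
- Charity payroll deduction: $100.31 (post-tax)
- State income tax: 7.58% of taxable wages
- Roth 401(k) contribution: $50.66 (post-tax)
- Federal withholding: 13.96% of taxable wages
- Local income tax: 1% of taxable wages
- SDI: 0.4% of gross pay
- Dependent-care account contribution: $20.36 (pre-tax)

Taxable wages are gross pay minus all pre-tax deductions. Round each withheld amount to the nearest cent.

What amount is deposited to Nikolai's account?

$769.07

Dependent-care account contribution: $20.36
Retirement plan contribution: $1318.92 × 0.0667 = $87.97
Pre-tax total = $20.36 + $87.97 = $108.33
Taxable wages = $1318.92 − $108.33 = $1210.59
Local income tax: $1210.59 × 0.01 = $12.11
State income tax: $1210.59 × 0.0758 = $91.76
Federal withholding: $1210.59 × 0.1396 = $169.00
Paid family leave insurance: $1318.92 × 0.0094 = $12.40
SDI: $1318.92 × 0.004 = $5.28
Charity payroll deduction: $100.31
Roth 401(k) contribution: $50.66
Total deductions = $20.36 + $87.97 + $12.11 + $91.76 + $169.00 + $12.40 + $5.28 + $100.31 + $50.66 = $549.85
Net pay = $1318.92 − $549.85 = $769.07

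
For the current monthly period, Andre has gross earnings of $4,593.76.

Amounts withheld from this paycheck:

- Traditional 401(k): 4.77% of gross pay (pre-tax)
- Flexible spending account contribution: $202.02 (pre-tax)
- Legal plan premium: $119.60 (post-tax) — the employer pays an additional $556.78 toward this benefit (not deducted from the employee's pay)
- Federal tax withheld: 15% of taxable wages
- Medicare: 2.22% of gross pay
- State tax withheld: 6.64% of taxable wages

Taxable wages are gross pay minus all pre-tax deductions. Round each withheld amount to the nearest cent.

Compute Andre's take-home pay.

$3,048.09

Traditional 401(k): $4,593.76 × 0.0477 = $219.12
Flexible spending account contribution: $202.02
Pre-tax total = $219.12 + $202.02 = $421.14
Taxable wages = $4,593.76 − $421.14 = $4,172.62
State tax withheld: $4,172.62 × 0.0664 = $277.06
Federal tax withheld: $4,172.62 × 0.15 = $625.89
Medicare: $4,593.76 × 0.0222 = $101.98
Legal plan premium: $119.60
(Employer's $556.78 toward legal plan premium is not withheld from the employee.)
Total deductions = $219.12 + $202.02 + $277.06 + $625.89 + $101.98 + $119.60 = $1,545.67
Net pay = $4,593.76 − $1,545.67 = $3,048.09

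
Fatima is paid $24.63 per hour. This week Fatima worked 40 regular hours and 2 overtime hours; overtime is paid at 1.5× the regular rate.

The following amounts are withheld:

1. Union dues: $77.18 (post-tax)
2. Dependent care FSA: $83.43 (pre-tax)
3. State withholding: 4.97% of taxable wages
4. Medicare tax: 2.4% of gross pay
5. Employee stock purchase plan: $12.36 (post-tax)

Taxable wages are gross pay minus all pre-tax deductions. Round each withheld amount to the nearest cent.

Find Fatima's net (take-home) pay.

Regular pay: 40 × $24.63 = $985.20
Overtime pay: 2 × $24.63 × 1.5 = $73.89
Gross pay = $985.20 + $73.89 = $1,059.09
Dependent care FSA: $83.43
Taxable wages = $1,059.09 − $83.43 = $975.66
State withholding: $975.66 × 0.0497 = $48.49
Medicare tax: $1,059.09 × 0.024 = $25.42
Employee stock purchase plan: $12.36
Union dues: $77.18
Total deductions = $83.43 + $48.49 + $25.42 + $12.36 + $77.18 = $246.88
Net pay = $1,059.09 − $246.88 = $812.21

$812.21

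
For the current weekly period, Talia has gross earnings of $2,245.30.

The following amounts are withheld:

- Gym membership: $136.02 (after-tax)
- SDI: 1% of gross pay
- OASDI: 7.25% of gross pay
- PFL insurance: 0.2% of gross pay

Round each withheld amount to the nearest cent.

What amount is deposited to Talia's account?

$1,919.56

SDI: $2,245.30 × 0.01 = $22.45
PFL insurance: $2,245.30 × 0.002 = $4.49
OASDI: $2,245.30 × 0.0725 = $162.78
Gym membership: $136.02
Total deductions = $22.45 + $4.49 + $162.78 + $136.02 = $325.74
Net pay = $2,245.30 − $325.74 = $1,919.56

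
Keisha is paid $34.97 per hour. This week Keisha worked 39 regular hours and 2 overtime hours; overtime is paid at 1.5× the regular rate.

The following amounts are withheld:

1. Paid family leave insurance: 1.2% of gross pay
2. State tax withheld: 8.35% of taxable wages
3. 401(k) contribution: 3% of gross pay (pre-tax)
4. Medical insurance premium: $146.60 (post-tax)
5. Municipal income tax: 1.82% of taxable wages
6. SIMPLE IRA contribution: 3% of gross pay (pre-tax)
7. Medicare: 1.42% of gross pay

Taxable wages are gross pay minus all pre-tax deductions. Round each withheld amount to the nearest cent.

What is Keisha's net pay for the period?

Regular pay: 39 × $34.97 = $1363.83
Overtime pay: 2 × $34.97 × 1.5 = $104.91
Gross pay = $1363.83 + $104.91 = $1468.74
401(k) contribution: $1468.74 × 0.03 = $44.06
SIMPLE IRA contribution: $1468.74 × 0.03 = $44.06
Pre-tax total = $44.06 + $44.06 = $88.12
Taxable wages = $1468.74 − $88.12 = $1380.62
Municipal income tax: $1380.62 × 0.0182 = $25.13
State tax withheld: $1380.62 × 0.0835 = $115.28
Paid family leave insurance: $1468.74 × 0.012 = $17.62
Medicare: $1468.74 × 0.0142 = $20.86
Medical insurance premium: $146.60
Total deductions = $44.06 + $44.06 + $25.13 + $115.28 + $17.62 + $20.86 + $146.60 = $413.61
Net pay = $1468.74 − $413.61 = $1055.13

$1055.13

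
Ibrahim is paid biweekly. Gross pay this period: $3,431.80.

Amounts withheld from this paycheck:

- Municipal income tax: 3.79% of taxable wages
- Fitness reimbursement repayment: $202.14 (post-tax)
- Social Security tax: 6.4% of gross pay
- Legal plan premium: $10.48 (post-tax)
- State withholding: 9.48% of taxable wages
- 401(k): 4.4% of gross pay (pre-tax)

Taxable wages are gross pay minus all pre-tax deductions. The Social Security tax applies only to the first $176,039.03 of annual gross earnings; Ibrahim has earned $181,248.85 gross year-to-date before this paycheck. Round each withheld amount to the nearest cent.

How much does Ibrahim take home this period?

$2,632.82

401(k): $3,431.80 × 0.044 = $151.00
Taxable wages = $3,431.80 − $151.00 = $3,280.80
State withholding: $3,280.80 × 0.0948 = $311.02
Municipal income tax: $3,280.80 × 0.0379 = $124.34
Social Security tax: annual cap $176,039.03 already reached (YTD $181,248.85), so $0.00
Legal plan premium: $10.48
Fitness reimbursement repayment: $202.14
Total deductions = $151.00 + $311.02 + $124.34 + $0.00 + $10.48 + $202.14 = $798.98
Net pay = $3,431.80 − $798.98 = $2,632.82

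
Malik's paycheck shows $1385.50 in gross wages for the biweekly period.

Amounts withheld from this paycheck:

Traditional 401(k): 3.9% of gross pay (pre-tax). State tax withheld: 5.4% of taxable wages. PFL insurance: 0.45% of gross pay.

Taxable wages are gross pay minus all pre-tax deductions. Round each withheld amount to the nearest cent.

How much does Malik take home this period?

Traditional 401(k): $1385.50 × 0.039 = $54.03
Taxable wages = $1385.50 − $54.03 = $1331.47
State tax withheld: $1331.47 × 0.054 = $71.90
PFL insurance: $1385.50 × 0.0045 = $6.23
Total deductions = $54.03 + $71.90 + $6.23 = $132.16
Net pay = $1385.50 − $132.16 = $1253.34

$1253.34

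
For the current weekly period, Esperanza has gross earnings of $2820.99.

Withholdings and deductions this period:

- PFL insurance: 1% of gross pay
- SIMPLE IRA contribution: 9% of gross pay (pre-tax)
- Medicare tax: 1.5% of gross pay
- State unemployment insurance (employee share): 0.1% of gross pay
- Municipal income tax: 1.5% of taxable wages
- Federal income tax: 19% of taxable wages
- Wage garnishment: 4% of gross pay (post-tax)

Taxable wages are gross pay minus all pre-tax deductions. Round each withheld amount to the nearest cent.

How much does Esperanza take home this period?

SIMPLE IRA contribution: $2820.99 × 0.09 = $253.89
Taxable wages = $2820.99 − $253.89 = $2567.10
Federal income tax: $2567.10 × 0.19 = $487.75
Municipal income tax: $2567.10 × 0.015 = $38.51
State unemployment insurance (employee share): $2820.99 × 0.001 = $2.82
PFL insurance: $2820.99 × 0.01 = $28.21
Medicare tax: $2820.99 × 0.015 = $42.31
Wage garnishment: $2820.99 × 0.04 = $112.84
Total deductions = $253.89 + $487.75 + $38.51 + $2.82 + $28.21 + $42.31 + $112.84 = $966.33
Net pay = $2820.99 − $966.33 = $1854.66

$1854.66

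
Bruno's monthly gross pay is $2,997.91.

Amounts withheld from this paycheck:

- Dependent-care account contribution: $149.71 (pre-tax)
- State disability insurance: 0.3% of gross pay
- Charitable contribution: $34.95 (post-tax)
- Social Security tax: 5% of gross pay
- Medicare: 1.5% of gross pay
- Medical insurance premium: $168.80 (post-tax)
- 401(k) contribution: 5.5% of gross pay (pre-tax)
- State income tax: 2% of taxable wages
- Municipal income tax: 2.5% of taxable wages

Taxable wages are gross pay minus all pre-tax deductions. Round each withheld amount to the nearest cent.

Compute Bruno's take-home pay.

$2,154.95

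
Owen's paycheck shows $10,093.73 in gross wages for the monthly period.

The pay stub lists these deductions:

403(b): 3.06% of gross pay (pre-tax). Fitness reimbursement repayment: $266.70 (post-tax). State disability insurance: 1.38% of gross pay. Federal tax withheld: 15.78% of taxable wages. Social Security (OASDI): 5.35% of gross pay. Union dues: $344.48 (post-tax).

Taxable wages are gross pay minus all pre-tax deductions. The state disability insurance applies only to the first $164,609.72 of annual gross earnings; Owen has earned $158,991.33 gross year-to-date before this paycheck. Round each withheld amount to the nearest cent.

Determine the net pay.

403(b): $10,093.73 × 0.0306 = $308.87
Taxable wages = $10,093.73 − $308.87 = $9,784.86
Federal tax withheld: $9,784.86 × 0.1578 = $1,544.05
Social Security (OASDI): $10,093.73 × 0.0535 = $540.01
State disability insurance: only $164,609.72 − $158,991.33 = $5,618.39 of this check is subject → $5,618.39 × 0.0138 = $77.53
Union dues: $344.48
Fitness reimbursement repayment: $266.70
Total deductions = $308.87 + $1,544.05 + $540.01 + $77.53 + $344.48 + $266.70 = $3,081.64
Net pay = $10,093.73 − $3,081.64 = $7,012.09

$7,012.09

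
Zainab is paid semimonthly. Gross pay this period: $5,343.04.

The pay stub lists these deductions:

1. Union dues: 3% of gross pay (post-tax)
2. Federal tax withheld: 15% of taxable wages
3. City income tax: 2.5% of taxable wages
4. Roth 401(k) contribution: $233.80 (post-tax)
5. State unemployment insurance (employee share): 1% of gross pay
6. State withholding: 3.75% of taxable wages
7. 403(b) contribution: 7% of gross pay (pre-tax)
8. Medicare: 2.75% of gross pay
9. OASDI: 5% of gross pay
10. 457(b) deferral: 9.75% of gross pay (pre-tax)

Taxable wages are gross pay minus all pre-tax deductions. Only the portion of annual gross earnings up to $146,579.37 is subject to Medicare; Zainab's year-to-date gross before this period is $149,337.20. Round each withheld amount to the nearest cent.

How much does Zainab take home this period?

$2,788.20

403(b) contribution: $5,343.04 × 0.07 = $374.01
457(b) deferral: $5,343.04 × 0.0975 = $520.95
Pre-tax total = $374.01 + $520.95 = $894.96
Taxable wages = $5,343.04 − $894.96 = $4,448.08
Federal tax withheld: $4,448.08 × 0.15 = $667.21
City income tax: $4,448.08 × 0.025 = $111.20
State withholding: $4,448.08 × 0.0375 = $166.80
Medicare: annual cap $146,579.37 already reached (YTD $149,337.20), so $0.00
OASDI: $5,343.04 × 0.05 = $267.15
State unemployment insurance (employee share): $5,343.04 × 0.01 = $53.43
Roth 401(k) contribution: $233.80
Union dues: $5,343.04 × 0.03 = $160.29
Total deductions = $374.01 + $520.95 + $667.21 + $111.20 + $166.80 + $0.00 + $267.15 + $53.43 + $233.80 + $160.29 = $2,554.84
Net pay = $5,343.04 − $2,554.84 = $2,788.20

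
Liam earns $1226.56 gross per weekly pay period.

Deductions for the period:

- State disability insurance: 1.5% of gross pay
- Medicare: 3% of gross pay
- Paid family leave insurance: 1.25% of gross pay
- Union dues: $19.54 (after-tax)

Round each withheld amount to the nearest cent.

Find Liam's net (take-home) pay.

Paid family leave insurance: $1226.56 × 0.0125 = $15.33
Medicare: $1226.56 × 0.03 = $36.80
State disability insurance: $1226.56 × 0.015 = $18.40
Union dues: $19.54
Total deductions = $15.33 + $36.80 + $18.40 + $19.54 = $90.07
Net pay = $1226.56 − $90.07 = $1136.49

$1136.49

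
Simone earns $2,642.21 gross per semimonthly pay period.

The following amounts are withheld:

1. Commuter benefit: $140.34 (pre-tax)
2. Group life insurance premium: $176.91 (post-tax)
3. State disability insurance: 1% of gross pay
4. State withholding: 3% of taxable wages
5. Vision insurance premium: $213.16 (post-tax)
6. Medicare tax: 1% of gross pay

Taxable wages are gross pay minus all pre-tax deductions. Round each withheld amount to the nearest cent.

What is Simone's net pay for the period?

$1,983.90

Commuter benefit: $140.34
Taxable wages = $2,642.21 − $140.34 = $2,501.87
State withholding: $2,501.87 × 0.03 = $75.06
Medicare tax: $2,642.21 × 0.01 = $26.42
State disability insurance: $2,642.21 × 0.01 = $26.42
Group life insurance premium: $176.91
Vision insurance premium: $213.16
Total deductions = $140.34 + $75.06 + $26.42 + $26.42 + $176.91 + $213.16 = $658.31
Net pay = $2,642.21 − $658.31 = $1,983.90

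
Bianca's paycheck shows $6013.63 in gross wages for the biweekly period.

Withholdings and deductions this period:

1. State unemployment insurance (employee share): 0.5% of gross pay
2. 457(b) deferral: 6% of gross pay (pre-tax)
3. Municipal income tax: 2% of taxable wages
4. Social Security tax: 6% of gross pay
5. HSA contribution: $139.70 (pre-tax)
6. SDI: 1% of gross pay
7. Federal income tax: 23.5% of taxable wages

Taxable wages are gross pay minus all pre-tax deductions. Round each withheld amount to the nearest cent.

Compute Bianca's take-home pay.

$3656.24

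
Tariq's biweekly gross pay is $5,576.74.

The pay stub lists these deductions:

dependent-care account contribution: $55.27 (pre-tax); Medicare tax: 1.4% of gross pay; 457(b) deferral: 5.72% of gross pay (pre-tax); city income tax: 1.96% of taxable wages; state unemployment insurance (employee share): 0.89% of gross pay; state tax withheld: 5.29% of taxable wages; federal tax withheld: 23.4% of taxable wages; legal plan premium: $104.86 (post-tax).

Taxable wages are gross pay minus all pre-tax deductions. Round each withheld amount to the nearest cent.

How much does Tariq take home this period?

$3,375.36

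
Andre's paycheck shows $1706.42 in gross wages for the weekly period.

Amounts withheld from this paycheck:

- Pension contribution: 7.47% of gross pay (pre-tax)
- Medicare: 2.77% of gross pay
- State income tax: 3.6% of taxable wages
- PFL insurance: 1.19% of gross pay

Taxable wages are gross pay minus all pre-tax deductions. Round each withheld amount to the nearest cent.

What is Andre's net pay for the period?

$1454.53

Pension contribution: $1706.42 × 0.0747 = $127.47
Taxable wages = $1706.42 − $127.47 = $1578.95
State income tax: $1578.95 × 0.036 = $56.84
PFL insurance: $1706.42 × 0.0119 = $20.31
Medicare: $1706.42 × 0.0277 = $47.27
Total deductions = $127.47 + $56.84 + $20.31 + $47.27 = $251.89
Net pay = $1706.42 − $251.89 = $1454.53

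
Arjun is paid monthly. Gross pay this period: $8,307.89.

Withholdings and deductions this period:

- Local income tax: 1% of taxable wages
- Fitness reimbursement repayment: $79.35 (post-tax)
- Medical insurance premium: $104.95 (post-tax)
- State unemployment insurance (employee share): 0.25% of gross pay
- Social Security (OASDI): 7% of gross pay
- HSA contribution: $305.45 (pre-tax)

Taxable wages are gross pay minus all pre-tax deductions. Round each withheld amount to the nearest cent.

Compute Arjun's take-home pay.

$7,135.80

HSA contribution: $305.45
Taxable wages = $8,307.89 − $305.45 = $8,002.44
Local income tax: $8,002.44 × 0.01 = $80.02
State unemployment insurance (employee share): $8,307.89 × 0.0025 = $20.77
Social Security (OASDI): $8,307.89 × 0.07 = $581.55
Fitness reimbursement repayment: $79.35
Medical insurance premium: $104.95
Total deductions = $305.45 + $80.02 + $20.77 + $581.55 + $79.35 + $104.95 = $1,172.09
Net pay = $8,307.89 − $1,172.09 = $7,135.80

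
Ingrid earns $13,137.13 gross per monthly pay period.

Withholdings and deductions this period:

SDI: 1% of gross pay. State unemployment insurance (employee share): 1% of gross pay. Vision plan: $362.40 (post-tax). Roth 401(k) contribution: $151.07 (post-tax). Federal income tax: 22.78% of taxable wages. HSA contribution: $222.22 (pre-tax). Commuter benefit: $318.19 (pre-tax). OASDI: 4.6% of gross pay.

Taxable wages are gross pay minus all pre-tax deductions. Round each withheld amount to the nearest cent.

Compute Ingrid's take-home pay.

$8,346.67

HSA contribution: $222.22
Commuter benefit: $318.19
Pre-tax total = $222.22 + $318.19 = $540.41
Taxable wages = $13,137.13 − $540.41 = $12,596.72
Federal income tax: $12,596.72 × 0.2278 = $2,869.53
OASDI: $13,137.13 × 0.046 = $604.31
SDI: $13,137.13 × 0.01 = $131.37
State unemployment insurance (employee share): $13,137.13 × 0.01 = $131.37
Vision plan: $362.40
Roth 401(k) contribution: $151.07
Total deductions = $222.22 + $318.19 + $2,869.53 + $604.31 + $131.37 + $131.37 + $362.40 + $151.07 = $4,790.46
Net pay = $13,137.13 − $4,790.46 = $8,346.67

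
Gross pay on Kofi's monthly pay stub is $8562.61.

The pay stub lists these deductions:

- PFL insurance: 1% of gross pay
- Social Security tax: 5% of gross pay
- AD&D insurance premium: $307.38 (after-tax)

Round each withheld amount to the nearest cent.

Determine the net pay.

Social Security tax: $8562.61 × 0.05 = $428.13
PFL insurance: $8562.61 × 0.01 = $85.63
AD&D insurance premium: $307.38
Total deductions = $428.13 + $85.63 + $307.38 = $821.14
Net pay = $8562.61 − $821.14 = $7741.47

$7741.47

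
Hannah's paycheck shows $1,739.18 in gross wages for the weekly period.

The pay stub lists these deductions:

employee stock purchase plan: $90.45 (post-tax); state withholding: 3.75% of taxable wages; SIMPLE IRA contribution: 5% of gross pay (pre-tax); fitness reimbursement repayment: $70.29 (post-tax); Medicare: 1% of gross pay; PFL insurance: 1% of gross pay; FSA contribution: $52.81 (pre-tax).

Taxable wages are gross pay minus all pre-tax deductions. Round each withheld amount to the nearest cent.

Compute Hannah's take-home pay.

$1,343.91

FSA contribution: $52.81
SIMPLE IRA contribution: $1,739.18 × 0.05 = $86.96
Pre-tax total = $52.81 + $86.96 = $139.77
Taxable wages = $1,739.18 − $139.77 = $1,599.41
State withholding: $1,599.41 × 0.0375 = $59.98
PFL insurance: $1,739.18 × 0.01 = $17.39
Medicare: $1,739.18 × 0.01 = $17.39
Fitness reimbursement repayment: $70.29
Employee stock purchase plan: $90.45
Total deductions = $52.81 + $86.96 + $59.98 + $17.39 + $17.39 + $70.29 + $90.45 = $395.27
Net pay = $1,739.18 − $395.27 = $1,343.91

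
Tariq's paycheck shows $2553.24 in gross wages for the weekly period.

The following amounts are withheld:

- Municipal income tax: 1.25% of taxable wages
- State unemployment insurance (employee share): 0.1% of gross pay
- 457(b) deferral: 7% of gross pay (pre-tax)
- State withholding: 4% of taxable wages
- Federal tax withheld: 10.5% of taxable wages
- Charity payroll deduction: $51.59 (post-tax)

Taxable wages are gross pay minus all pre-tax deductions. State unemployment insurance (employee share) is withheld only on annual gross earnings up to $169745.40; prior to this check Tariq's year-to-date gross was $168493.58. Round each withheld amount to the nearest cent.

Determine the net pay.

$1947.69

457(b) deferral: $2553.24 × 0.07 = $178.73
Taxable wages = $2553.24 − $178.73 = $2374.51
Municipal income tax: $2374.51 × 0.0125 = $29.68
Federal tax withheld: $2374.51 × 0.105 = $249.32
State withholding: $2374.51 × 0.04 = $94.98
State unemployment insurance (employee share): only $169745.40 − $168493.58 = $1251.82 of this check is subject → $1251.82 × 0.001 = $1.25
Charity payroll deduction: $51.59
Total deductions = $178.73 + $29.68 + $249.32 + $94.98 + $1.25 + $51.59 = $605.55
Net pay = $2553.24 − $605.55 = $1947.69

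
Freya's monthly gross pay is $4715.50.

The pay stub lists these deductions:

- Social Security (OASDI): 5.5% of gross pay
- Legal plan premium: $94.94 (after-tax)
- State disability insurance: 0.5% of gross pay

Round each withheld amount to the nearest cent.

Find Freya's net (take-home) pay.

Social Security (OASDI): $4715.50 × 0.055 = $259.35
State disability insurance: $4715.50 × 0.005 = $23.58
Legal plan premium: $94.94
Total deductions = $259.35 + $23.58 + $94.94 = $377.87
Net pay = $4715.50 − $377.87 = $4337.63

$4337.63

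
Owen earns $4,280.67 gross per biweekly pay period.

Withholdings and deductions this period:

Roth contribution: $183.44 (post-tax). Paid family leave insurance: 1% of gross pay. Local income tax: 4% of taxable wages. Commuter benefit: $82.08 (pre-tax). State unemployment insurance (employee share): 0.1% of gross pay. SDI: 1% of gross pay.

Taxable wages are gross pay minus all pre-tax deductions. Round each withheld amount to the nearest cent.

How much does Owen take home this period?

Commuter benefit: $82.08
Taxable wages = $4,280.67 − $82.08 = $4,198.59
Local income tax: $4,198.59 × 0.04 = $167.94
SDI: $4,280.67 × 0.01 = $42.81
Paid family leave insurance: $4,280.67 × 0.01 = $42.81
State unemployment insurance (employee share): $4,280.67 × 0.001 = $4.28
Roth contribution: $183.44
Total deductions = $82.08 + $167.94 + $42.81 + $42.81 + $4.28 + $183.44 = $523.36
Net pay = $4,280.67 − $523.36 = $3,757.31

$3,757.31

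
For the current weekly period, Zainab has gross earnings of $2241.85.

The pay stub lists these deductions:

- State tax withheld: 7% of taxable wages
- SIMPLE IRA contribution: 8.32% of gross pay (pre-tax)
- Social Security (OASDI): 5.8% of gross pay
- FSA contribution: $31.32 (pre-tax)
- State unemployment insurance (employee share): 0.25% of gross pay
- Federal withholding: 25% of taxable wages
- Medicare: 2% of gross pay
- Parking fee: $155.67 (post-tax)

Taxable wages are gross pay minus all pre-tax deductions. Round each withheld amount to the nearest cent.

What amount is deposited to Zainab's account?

SIMPLE IRA contribution: $2241.85 × 0.0832 = $186.52
FSA contribution: $31.32
Pre-tax total = $186.52 + $31.32 = $217.84
Taxable wages = $2241.85 − $217.84 = $2024.01
State tax withheld: $2024.01 × 0.07 = $141.68
Federal withholding: $2024.01 × 0.25 = $506.00
Medicare: $2241.85 × 0.02 = $44.84
State unemployment insurance (employee share): $2241.85 × 0.0025 = $5.60
Social Security (OASDI): $2241.85 × 0.058 = $130.03
Parking fee: $155.67
Total deductions = $186.52 + $31.32 + $141.68 + $506.00 + $44.84 + $5.60 + $130.03 + $155.67 = $1201.66
Net pay = $2241.85 − $1201.66 = $1040.19

$1040.19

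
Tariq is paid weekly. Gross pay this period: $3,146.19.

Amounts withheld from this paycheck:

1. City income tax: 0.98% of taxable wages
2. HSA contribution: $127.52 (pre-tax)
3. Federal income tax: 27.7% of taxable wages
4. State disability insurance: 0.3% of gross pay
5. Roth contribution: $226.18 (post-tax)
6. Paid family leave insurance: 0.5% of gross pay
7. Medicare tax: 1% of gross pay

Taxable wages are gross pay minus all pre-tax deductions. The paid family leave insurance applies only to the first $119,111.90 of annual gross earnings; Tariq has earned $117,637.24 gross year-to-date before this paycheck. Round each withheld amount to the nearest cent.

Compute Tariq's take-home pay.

HSA contribution: $127.52
Taxable wages = $3,146.19 − $127.52 = $3,018.67
Federal income tax: $3,018.67 × 0.277 = $836.17
City income tax: $3,018.67 × 0.0098 = $29.58
Medicare tax: $3,146.19 × 0.01 = $31.46
Paid family leave insurance: only $119,111.90 − $117,637.24 = $1,474.66 of this check is subject → $1,474.66 × 0.005 = $7.37
State disability insurance: $3,146.19 × 0.003 = $9.44
Roth contribution: $226.18
Total deductions = $127.52 + $836.17 + $29.58 + $31.46 + $7.37 + $9.44 + $226.18 = $1,267.72
Net pay = $3,146.19 − $1,267.72 = $1,878.47

$1,878.47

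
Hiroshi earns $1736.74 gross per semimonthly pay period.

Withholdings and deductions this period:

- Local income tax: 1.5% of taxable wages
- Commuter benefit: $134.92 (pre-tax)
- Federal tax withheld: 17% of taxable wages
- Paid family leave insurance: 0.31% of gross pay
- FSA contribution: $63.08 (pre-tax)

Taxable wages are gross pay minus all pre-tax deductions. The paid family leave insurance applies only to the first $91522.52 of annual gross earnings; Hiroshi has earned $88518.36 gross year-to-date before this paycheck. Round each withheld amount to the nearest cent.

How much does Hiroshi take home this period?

FSA contribution: $63.08
Commuter benefit: $134.92
Pre-tax total = $63.08 + $134.92 = $198.00
Taxable wages = $1736.74 − $198.00 = $1538.74
Local income tax: $1538.74 × 0.015 = $23.08
Federal tax withheld: $1538.74 × 0.17 = $261.59
Paid family leave insurance: cap not yet reached, full $1736.74 is subject → $1736.74 × 0.0031 = $5.38
Total deductions = $63.08 + $134.92 + $23.08 + $261.59 + $5.38 = $488.05
Net pay = $1736.74 − $488.05 = $1248.69

$1248.69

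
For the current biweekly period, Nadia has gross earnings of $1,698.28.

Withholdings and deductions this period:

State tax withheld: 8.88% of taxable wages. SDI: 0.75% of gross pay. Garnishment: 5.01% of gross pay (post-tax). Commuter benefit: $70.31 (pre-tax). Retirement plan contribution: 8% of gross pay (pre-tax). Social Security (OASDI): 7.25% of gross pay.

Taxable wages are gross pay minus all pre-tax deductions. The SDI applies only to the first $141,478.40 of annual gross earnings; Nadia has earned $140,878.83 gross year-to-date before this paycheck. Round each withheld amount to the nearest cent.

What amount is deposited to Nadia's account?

$1,146.90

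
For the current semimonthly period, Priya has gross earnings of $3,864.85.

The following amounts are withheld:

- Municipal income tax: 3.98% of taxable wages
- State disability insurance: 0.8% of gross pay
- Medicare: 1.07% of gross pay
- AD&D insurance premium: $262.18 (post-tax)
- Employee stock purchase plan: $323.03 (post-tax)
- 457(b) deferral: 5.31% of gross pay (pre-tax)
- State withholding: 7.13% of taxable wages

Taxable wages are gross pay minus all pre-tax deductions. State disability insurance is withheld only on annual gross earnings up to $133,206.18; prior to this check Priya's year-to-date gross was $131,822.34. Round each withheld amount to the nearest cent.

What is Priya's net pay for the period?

$2,615.42

457(b) deferral: $3,864.85 × 0.0531 = $205.22
Taxable wages = $3,864.85 − $205.22 = $3,659.63
State withholding: $3,659.63 × 0.0713 = $260.93
Municipal income tax: $3,659.63 × 0.0398 = $145.65
Medicare: $3,864.85 × 0.0107 = $41.35
State disability insurance: only $133,206.18 − $131,822.34 = $1,383.84 of this check is subject → $1,383.84 × 0.008 = $11.07
AD&D insurance premium: $262.18
Employee stock purchase plan: $323.03
Total deductions = $205.22 + $260.93 + $145.65 + $41.35 + $11.07 + $262.18 + $323.03 = $1,249.43
Net pay = $3,864.85 − $1,249.43 = $2,615.42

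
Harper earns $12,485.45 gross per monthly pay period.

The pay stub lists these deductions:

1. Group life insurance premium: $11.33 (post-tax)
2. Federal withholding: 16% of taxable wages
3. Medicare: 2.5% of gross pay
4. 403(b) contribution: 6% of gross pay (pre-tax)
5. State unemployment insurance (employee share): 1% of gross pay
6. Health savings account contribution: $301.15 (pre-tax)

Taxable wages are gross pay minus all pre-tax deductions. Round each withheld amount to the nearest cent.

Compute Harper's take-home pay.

$9,157.22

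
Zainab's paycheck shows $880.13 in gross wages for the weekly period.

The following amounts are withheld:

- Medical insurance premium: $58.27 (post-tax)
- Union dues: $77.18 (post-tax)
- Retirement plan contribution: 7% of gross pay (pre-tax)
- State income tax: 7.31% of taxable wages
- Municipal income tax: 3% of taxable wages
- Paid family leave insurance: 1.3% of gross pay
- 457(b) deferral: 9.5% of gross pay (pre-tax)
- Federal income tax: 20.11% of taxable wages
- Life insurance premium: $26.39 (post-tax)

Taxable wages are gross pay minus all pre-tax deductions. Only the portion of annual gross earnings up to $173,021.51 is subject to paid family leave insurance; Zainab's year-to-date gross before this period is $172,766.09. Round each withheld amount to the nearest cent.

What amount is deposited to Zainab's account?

457(b) deferral: $880.13 × 0.095 = $83.61
Retirement plan contribution: $880.13 × 0.07 = $61.61
Pre-tax total = $83.61 + $61.61 = $145.22
Taxable wages = $880.13 − $145.22 = $734.91
Municipal income tax: $734.91 × 0.03 = $22.05
Federal income tax: $734.91 × 0.2011 = $147.79
State income tax: $734.91 × 0.0731 = $53.72
Paid family leave insurance: only $173,021.51 − $172,766.09 = $255.42 of this check is subject → $255.42 × 0.013 = $3.32
Life insurance premium: $26.39
Medical insurance premium: $58.27
Union dues: $77.18
Total deductions = $83.61 + $61.61 + $22.05 + $147.79 + $53.72 + $3.32 + $26.39 + $58.27 + $77.18 = $533.94
Net pay = $880.13 − $533.94 = $346.19

$346.19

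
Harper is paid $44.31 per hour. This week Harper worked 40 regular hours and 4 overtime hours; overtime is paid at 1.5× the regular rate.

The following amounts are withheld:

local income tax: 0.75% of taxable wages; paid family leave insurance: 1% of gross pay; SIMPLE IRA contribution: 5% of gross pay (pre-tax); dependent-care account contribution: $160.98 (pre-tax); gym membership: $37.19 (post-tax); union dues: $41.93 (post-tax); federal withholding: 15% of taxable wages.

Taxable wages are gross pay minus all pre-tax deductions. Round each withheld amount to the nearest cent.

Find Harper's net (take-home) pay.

$1,396.24

Regular pay: 40 × $44.31 = $1,772.40
Overtime pay: 4 × $44.31 × 1.5 = $265.86
Gross pay = $1,772.40 + $265.86 = $2,038.26
SIMPLE IRA contribution: $2,038.26 × 0.05 = $101.91
Dependent-care account contribution: $160.98
Pre-tax total = $101.91 + $160.98 = $262.89
Taxable wages = $2,038.26 − $262.89 = $1,775.37
Federal withholding: $1,775.37 × 0.15 = $266.31
Local income tax: $1,775.37 × 0.0075 = $13.32
Paid family leave insurance: $2,038.26 × 0.01 = $20.38
Union dues: $41.93
Gym membership: $37.19
Total deductions = $101.91 + $160.98 + $266.31 + $13.32 + $20.38 + $41.93 + $37.19 = $642.02
Net pay = $2,038.26 − $642.02 = $1,396.24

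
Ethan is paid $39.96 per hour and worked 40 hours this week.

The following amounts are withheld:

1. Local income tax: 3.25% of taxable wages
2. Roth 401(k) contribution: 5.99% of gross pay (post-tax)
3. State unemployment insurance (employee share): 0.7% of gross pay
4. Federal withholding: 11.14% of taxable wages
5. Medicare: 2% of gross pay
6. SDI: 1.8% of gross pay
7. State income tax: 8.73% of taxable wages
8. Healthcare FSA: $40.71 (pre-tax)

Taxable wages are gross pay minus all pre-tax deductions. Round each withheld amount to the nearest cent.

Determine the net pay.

Gross pay: 40 × $39.96 = $1,598.40
Healthcare FSA: $40.71
Taxable wages = $1,598.40 − $40.71 = $1,557.69
State income tax: $1,557.69 × 0.0873 = $135.99
Federal withholding: $1,557.69 × 0.1114 = $173.53
Local income tax: $1,557.69 × 0.0325 = $50.62
SDI: $1,598.40 × 0.018 = $28.77
Medicare: $1,598.40 × 0.02 = $31.97
State unemployment insurance (employee share): $1,598.40 × 0.007 = $11.19
Roth 401(k) contribution: $1,598.40 × 0.0599 = $95.74
Total deductions = $40.71 + $135.99 + $173.53 + $50.62 + $28.77 + $31.97 + $11.19 + $95.74 = $568.52
Net pay = $1,598.40 − $568.52 = $1,029.88

$1,029.88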